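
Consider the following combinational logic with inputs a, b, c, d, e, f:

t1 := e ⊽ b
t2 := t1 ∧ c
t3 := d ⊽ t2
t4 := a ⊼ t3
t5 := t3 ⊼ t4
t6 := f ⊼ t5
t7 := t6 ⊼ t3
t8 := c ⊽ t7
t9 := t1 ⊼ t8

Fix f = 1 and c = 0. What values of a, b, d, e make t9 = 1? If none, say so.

t9 = t1 ⊼ t8 must be 1, so at least one of t1, t8 is 0.
Check with f = 1 and c = 0 and a=1, b=0, d=1, e=0:
t1 = e ⊽ b = 0 ⊽ 0 = 1
t2 = t1 ∧ c = 1 ∧ 0 = 0
t3 = d ⊽ t2 = 1 ⊽ 0 = 0
t4 = a ⊼ t3 = 1 ⊼ 0 = 1
t5 = t3 ⊼ t4 = 0 ⊼ 1 = 1
t6 = f ⊼ t5 = 1 ⊼ 1 = 0
t7 = t6 ⊼ t3 = 0 ⊼ 0 = 1
t8 = c ⊽ t7 = 0 ⊽ 1 = 0
t9 = t1 ⊼ t8 = 1 ⊼ 0 = 1
So t9 = 1.

a=1, b=0, d=1, e=0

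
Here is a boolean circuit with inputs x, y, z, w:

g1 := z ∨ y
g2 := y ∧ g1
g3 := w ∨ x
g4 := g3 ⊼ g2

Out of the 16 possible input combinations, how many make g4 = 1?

10

g4 = g3 ⊼ g2 must be 1, so at least one of g3, g2 is 0.
Enumerating the 16 input combinations, 10 give g4 = 1 and 6 give g4 = 0.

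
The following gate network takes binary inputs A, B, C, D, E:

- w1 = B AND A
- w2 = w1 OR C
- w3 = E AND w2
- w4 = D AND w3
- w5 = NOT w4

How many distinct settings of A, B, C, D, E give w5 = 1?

w5 = NOT w4 must be 1, so w4 = 0.
w4 = D AND w3 must be 0, so at least one of D, w3 is 0.
Enumerating the 32 input combinations, 27 give w5 = 1 and 5 give w5 = 0.

27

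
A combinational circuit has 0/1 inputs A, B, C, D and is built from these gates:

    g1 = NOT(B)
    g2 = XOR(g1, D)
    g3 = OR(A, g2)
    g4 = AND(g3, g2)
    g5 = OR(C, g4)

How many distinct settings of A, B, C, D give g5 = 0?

g5 = OR(C, g4) must be 0, so both C = 0 and g4 = 0.
g4 = AND(g3, g2) must be 0, so at least one of g3, g2 is 0.
Satisfying assignments:
  A=0, B=0, C=0, D=1
  A=0, B=1, C=0, D=0
  A=1, B=0, C=0, D=1
  A=1, B=1, C=0, D=0

4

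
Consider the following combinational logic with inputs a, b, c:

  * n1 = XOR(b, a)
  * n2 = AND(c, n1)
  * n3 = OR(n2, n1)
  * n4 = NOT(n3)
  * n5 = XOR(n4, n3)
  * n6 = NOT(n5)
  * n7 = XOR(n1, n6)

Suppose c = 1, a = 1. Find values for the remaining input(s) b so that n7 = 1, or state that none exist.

n7 = XOR(n1, n6) must be 1, so n1 and n6 differ.
Check with c = 1, a = 1 and b=0:
n1 = XOR(b, a) = XOR(0, 1) = 1
n2 = AND(c, n1) = AND(1, 1) = 1
n3 = OR(n2, n1) = OR(1, 1) = 1
n4 = NOT(n3) = NOT 1 = 0
n5 = XOR(n4, n3) = XOR(0, 1) = 1
n6 = NOT(n5) = NOT 1 = 0
n7 = XOR(n1, n6) = XOR(1, 0) = 1
So n7 = 1.

b=0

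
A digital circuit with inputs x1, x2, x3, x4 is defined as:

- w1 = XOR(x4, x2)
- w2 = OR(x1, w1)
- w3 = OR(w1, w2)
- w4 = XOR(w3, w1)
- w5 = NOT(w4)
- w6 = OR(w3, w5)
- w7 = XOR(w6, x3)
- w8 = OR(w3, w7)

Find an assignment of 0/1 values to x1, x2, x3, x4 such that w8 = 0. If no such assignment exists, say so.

x1=0, x2=1, x3=1, x4=1

w8 = OR(w3, w7) must be 0, so both w3 = 0 and w7 = 0.
w3 = OR(w1, w2) must be 0, so both w1 = 0 and w2 = 0.
w7 = XOR(w6, x3) must be 0, so w6 and x3 are equal.
Check with x1=0, x2=1, x3=1, x4=1:
w1 = XOR(x4, x2) = XOR(1, 1) = 0
w2 = OR(x1, w1) = OR(0, 0) = 0
w3 = OR(w1, w2) = OR(0, 0) = 0
w4 = XOR(w3, w1) = XOR(0, 0) = 0
w5 = NOT(w4) = NOT 0 = 1
w6 = OR(w3, w5) = OR(0, 1) = 1
w7 = XOR(w6, x3) = XOR(1, 1) = 0
w8 = OR(w3, w7) = OR(0, 0) = 0
So w8 = 0 as required.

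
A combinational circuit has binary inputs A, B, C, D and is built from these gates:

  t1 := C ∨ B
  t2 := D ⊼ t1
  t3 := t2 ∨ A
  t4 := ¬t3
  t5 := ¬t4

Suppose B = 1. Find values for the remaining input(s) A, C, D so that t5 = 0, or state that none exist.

A=0, C=1, D=1

t5 = ¬t4 must be 0, so t4 = 1.
t4 = ¬t3 must be 1, so t3 = 0.
Check with B = 1 and A=0, C=1, D=1:
t1 = C ∨ B = 1 ∨ 1 = 1
t2 = D ⊼ t1 = 1 ⊼ 1 = 0
t3 = t2 ∨ A = 0 ∨ 0 = 0
t4 = ¬t3 = ¬0 = 1
t5 = ¬t4 = ¬1 = 0
So t5 = 0.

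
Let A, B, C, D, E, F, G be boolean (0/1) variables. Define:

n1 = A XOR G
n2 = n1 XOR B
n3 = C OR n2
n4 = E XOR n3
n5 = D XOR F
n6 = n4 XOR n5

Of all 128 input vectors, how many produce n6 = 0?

n6 = n4 XOR n5 must be 0, so n4 and n5 are equal.
Enumerating the 128 input combinations, 64 give n6 = 0 and 64 give n6 = 1.

64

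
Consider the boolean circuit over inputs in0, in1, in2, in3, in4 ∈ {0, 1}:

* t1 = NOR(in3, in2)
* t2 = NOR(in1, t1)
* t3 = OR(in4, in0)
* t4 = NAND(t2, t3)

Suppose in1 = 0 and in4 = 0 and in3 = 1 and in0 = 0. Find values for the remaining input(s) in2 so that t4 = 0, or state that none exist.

With in1 = 0 and in4 = 0 and in3 = 1 and in0 = 0 fixed, none of the 2 settings of in2 give t4 = 0.
For example, with in2=1:
t1 = NOR(in3, in2) = NOR(1, 1) = 0
t2 = NOR(in1, t1) = NOR(0, 0) = 1
t3 = OR(in4, in0) = OR(0, 0) = 0
t4 = NAND(t2, t3) = NAND(1, 0) = 1
giving t4 = 1 ≠ 0.

no solution exists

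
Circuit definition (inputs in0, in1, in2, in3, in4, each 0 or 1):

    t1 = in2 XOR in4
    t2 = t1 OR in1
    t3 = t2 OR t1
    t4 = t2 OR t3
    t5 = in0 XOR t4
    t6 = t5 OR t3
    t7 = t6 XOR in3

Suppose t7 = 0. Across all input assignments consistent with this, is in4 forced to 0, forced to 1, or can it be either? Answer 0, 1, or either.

either

Both values of in4 occur among assignments with t7 = 0:
  in4=0: in0=0, in1=0, in2=0, in3=0, in4=0
  in4=1: in0=0, in1=0, in2=0, in3=1, in4=1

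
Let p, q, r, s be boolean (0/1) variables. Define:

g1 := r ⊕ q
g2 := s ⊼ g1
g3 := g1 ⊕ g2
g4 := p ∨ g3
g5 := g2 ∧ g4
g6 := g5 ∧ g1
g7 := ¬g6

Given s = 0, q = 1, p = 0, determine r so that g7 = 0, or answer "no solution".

With s = 0, q = 1, p = 0 fixed, none of the 2 settings of r give g7 = 0.
For example, with r=1:
g1 = r ⊕ q = 1 ⊕ 1 = 0
g2 = s ⊼ g1 = 0 ⊼ 0 = 1
g3 = g1 ⊕ g2 = 0 ⊕ 1 = 1
g4 = p ∨ g3 = 0 ∨ 1 = 1
g5 = g2 ∧ g4 = 1 ∧ 1 = 1
g6 = g5 ∧ g1 = 1 ∧ 0 = 0
g7 = ¬g6 = ¬0 = 1
giving g7 = 1 ≠ 0.

no solution exists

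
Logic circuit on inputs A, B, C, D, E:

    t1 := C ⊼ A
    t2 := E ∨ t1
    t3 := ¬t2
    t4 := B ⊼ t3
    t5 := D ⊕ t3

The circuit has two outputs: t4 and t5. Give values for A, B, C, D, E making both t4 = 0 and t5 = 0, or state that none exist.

A=1 B=1 C=1 D=1 E=0

Check with A=1 B=1 C=1 D=1 E=0:
t1 = C ⊼ A = 1 ⊼ 1 = 0
t2 = E ∨ t1 = 0 ∨ 0 = 0
t3 = ¬t2 = ¬0 = 1
t4 = B ⊼ t3 = 1 ⊼ 1 = 0
t5 = D ⊕ t3 = 1 ⊕ 1 = 0
So t4 = 0 and t5 = 0.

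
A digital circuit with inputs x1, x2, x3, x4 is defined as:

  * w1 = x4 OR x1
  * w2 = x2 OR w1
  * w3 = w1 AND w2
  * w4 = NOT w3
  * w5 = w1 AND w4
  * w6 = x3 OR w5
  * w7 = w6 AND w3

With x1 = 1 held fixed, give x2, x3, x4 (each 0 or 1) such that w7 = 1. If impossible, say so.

Check with x1 = 1 and x2=0, x3=1, x4=0:
w1 = x4 OR x1 = 0 OR 1 = 1
w2 = x2 OR w1 = 0 OR 1 = 1
w3 = w1 AND w2 = 1 AND 1 = 1
w4 = NOT w3 = NOT 1 = 0
w5 = w1 AND w4 = 1 AND 0 = 0
w6 = x3 OR w5 = 1 OR 0 = 1
w7 = w6 AND w3 = 1 AND 1 = 1
So w7 = 1.

x2=0, x3=1, x4=0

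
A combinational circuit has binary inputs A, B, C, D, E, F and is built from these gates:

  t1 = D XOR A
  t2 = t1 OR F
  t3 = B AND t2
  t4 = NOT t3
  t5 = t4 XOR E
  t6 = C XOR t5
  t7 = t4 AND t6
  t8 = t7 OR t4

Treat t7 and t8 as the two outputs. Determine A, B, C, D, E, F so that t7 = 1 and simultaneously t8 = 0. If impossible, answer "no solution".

Across all 64 input combinations, none give both t7 = 1 and t8 = 0.

no solution exists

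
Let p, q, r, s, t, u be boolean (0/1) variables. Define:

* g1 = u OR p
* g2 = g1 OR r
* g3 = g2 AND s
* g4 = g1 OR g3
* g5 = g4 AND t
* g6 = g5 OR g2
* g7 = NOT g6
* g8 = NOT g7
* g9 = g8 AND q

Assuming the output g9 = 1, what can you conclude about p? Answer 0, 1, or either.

Both values of p occur among assignments with g9 = 1:
  p=0: p=0, q=1, r=0, s=0, t=0, u=1
  p=1: p=1, q=1, r=0, s=0, t=0, u=0

either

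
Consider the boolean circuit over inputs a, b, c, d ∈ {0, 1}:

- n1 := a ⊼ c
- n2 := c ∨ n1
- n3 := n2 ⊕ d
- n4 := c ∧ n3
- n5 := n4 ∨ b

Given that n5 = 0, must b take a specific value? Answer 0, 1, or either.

0

n5 = n4 ∨ b must be 0, so both n4 = 0 and b = 0.
n4 = c ∧ n3 must be 0, so at least one of c, n3 is 0.
Every assignment with n5 = 0 has b = 0; there are 6 such assignment(s).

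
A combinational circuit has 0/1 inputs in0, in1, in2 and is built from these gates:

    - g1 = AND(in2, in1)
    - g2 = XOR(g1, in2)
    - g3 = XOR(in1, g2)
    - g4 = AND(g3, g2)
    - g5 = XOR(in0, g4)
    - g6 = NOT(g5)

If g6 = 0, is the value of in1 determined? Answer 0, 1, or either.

Both values of in1 occur among assignments with g6 = 0:
  in1=0: in0=0, in1=0, in2=1
  in1=1: in0=1, in1=1, in2=0

either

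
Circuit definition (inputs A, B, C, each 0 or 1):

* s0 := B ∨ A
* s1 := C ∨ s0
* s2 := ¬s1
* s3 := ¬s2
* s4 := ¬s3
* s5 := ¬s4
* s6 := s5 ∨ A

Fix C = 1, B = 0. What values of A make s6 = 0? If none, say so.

With C = 1, B = 0 fixed, none of the 2 settings of A give s6 = 0.
For example, with A=1:
s0 = B ∨ A = 0 ∨ 1 = 1
s1 = C ∨ s0 = 1 ∨ 1 = 1
s2 = ¬s1 = ¬1 = 0
s3 = ¬s2 = ¬0 = 1
s4 = ¬s3 = ¬1 = 0
s5 = ¬s4 = ¬0 = 1
s6 = s5 ∨ A = 1 ∨ 1 = 1
giving s6 = 1 ≠ 0.

no solution exists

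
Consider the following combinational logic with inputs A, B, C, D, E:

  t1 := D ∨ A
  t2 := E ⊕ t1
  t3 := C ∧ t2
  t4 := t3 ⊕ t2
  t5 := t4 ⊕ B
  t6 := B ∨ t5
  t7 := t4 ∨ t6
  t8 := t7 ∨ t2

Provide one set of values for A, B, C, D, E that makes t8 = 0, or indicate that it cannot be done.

Check with A=1, B=0, C=1, D=1, E=1:
t1 = D ∨ A = 1 ∨ 1 = 1
t2 = E ⊕ t1 = 1 ⊕ 1 = 0
t3 = C ∧ t2 = 1 ∧ 0 = 0
t4 = t3 ⊕ t2 = 0 ⊕ 0 = 0
t5 = t4 ⊕ B = 0 ⊕ 0 = 0
t6 = B ∨ t5 = 0 ∨ 0 = 0
t7 = t4 ∨ t6 = 0 ∨ 0 = 0
t8 = t7 ∨ t2 = 0 ∨ 0 = 0
So t8 = 0 as required.

A=1, B=0, C=1, D=1, E=1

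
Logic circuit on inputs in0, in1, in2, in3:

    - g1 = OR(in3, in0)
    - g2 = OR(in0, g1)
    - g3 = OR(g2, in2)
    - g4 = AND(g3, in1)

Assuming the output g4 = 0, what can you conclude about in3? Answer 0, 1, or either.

Both values of in3 occur among assignments with g4 = 0:
  in3=0: in0=0, in1=0, in2=0, in3=0
  in3=1: in0=0, in1=0, in2=0, in3=1

either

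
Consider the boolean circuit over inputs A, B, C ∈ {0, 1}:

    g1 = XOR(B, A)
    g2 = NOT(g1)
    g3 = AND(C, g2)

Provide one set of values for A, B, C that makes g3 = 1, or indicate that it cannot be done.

Check with A=0, B=0, C=1:
g1 = XOR(B, A) = XOR(0, 0) = 0
g2 = NOT(g1) = NOT 0 = 1
g3 = AND(C, g2) = AND(1, 1) = 1
So g3 = 1 as required.

A=0, B=0, C=1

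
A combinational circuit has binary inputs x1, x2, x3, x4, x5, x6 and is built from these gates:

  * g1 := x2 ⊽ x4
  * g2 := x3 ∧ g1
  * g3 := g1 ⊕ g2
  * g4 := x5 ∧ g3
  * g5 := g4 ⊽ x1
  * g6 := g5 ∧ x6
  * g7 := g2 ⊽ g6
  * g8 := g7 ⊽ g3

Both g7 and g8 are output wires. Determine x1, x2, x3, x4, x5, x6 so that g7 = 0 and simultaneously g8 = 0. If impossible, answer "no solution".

x1=0, x2=0, x3=0, x4=0, x5=0, x6=1

Check with x1=0, x2=0, x3=0, x4=0, x5=0, x6=1:
g1 = x2 ⊽ x4 = 0 ⊽ 0 = 1
g2 = x3 ∧ g1 = 0 ∧ 1 = 0
g3 = g1 ⊕ g2 = 1 ⊕ 0 = 1
g4 = x5 ∧ g3 = 0 ∧ 1 = 0
g5 = g4 ⊽ x1 = 0 ⊽ 0 = 1
g6 = g5 ∧ x6 = 1 ∧ 1 = 1
g7 = g2 ⊽ g6 = 0 ⊽ 1 = 0
g8 = g7 ⊽ g3 = 0 ⊽ 1 = 0
So g7 = 0 and g8 = 0.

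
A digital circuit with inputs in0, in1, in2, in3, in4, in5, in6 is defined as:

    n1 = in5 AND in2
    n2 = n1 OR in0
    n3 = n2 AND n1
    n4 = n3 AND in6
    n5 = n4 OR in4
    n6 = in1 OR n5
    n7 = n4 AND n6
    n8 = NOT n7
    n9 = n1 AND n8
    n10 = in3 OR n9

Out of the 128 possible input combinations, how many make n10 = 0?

56

n10 = in3 OR n9 must be 0, so both in3 = 0 and n9 = 0.
n9 = n1 AND n8 must be 0, so at least one of n1, n8 is 0.
Enumerating the 128 input combinations, 56 give n10 = 0 and 72 give n10 = 1.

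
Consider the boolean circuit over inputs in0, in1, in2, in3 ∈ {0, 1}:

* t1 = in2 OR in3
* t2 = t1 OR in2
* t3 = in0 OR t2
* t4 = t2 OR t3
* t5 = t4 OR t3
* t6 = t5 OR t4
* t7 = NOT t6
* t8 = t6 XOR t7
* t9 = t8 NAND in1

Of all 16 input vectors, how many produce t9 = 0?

8

t9 = t8 NAND in1 must be 0, so both t8 = 1 and in1 = 1.
t8 = t6 XOR t7 must be 1, so t6 and t7 differ.
Enumerating the 16 input combinations, 8 give t9 = 0 and 8 give t9 = 1.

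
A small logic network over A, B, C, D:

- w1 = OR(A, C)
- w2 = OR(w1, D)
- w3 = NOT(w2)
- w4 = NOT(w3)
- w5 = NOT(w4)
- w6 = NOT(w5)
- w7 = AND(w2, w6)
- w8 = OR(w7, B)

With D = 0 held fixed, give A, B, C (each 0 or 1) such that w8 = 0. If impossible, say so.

A=0 B=0 C=0

w8 = OR(w7, B) must be 0, so both w7 = 0 and B = 0.
Check with D = 0 and A=0, B=0, C=0:
w1 = OR(A, C) = OR(0, 0) = 0
w2 = OR(w1, D) = OR(0, 0) = 0
w3 = NOT(w2) = NOT 0 = 1
w4 = NOT(w3) = NOT 1 = 0
w5 = NOT(w4) = NOT 0 = 1
w6 = NOT(w5) = NOT 1 = 0
w7 = AND(w2, w6) = AND(0, 0) = 0
w8 = OR(w7, B) = OR(0, 0) = 0
So w8 = 0.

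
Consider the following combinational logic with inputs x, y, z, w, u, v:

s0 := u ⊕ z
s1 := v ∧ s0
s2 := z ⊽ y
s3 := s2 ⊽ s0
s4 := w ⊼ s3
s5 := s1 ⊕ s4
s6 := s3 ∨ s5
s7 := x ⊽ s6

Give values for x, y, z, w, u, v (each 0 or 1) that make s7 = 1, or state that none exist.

s7 = x ⊽ s6 must be 1, so both x = 0 and s6 = 0.
s6 = s3 ∨ s5 must be 0, so both s3 = 0 and s5 = 0.
Check with x=0, y=0, z=1, w=0, u=0, v=1:
s0 = u ⊕ z = 0 ⊕ 1 = 1
s1 = v ∧ s0 = 1 ∧ 1 = 1
s2 = z ⊽ y = 1 ⊽ 0 = 0
s3 = s2 ⊽ s0 = 0 ⊽ 1 = 0
s4 = w ⊼ s3 = 0 ⊼ 0 = 1
s5 = s1 ⊕ s4 = 1 ⊕ 1 = 0
s6 = s3 ∨ s5 = 0 ∨ 0 = 0
s7 = x ⊽ s6 = 0 ⊽ 0 = 1
So s7 = 1 as required.

x=0, y=0, z=1, w=0, u=0, v=1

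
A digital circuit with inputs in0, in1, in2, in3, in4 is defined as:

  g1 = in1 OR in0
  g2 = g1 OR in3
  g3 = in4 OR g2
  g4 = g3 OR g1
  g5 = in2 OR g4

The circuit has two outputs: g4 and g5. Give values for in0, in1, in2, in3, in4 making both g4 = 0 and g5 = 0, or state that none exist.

in0=0, in1=0, in2=0, in3=0, in4=0

Check with in0=0, in1=0, in2=0, in3=0, in4=0:
g1 = in1 OR in0 = 0 OR 0 = 0
g2 = g1 OR in3 = 0 OR 0 = 0
g3 = in4 OR g2 = 0 OR 0 = 0
g4 = g3 OR g1 = 0 OR 0 = 0
g5 = in2 OR g4 = 0 OR 0 = 0
So g4 = 0 and g5 = 0.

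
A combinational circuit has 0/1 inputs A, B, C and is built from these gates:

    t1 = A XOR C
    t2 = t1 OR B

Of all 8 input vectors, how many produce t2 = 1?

6

t2 = t1 OR B must be 1, so at least one of t1, B is 1.
Satisfying assignments:
  A=0, B=0, C=1
  A=0, B=1, C=0
  A=0, B=1, C=1
  A=1, B=0, C=0
  A=1, B=1, C=0
  A=1, B=1, C=1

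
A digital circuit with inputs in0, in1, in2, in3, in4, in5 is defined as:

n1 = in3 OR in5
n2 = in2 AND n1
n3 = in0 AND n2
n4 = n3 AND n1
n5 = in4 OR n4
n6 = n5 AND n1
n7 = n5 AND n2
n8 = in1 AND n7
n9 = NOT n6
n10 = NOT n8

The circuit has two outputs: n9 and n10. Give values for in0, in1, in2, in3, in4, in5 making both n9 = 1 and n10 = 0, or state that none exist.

no solution exists

Across all 64 input combinations, none give both n9 = 1 and n10 = 0.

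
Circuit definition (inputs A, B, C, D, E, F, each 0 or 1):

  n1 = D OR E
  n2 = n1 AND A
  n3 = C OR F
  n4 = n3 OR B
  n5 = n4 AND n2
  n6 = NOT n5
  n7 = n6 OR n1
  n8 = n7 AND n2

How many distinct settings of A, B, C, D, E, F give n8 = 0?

40

n8 = n7 AND n2 must be 0, so at least one of n7, n2 is 0.
Enumerating the 64 input combinations, 40 give n8 = 0 and 24 give n8 = 1.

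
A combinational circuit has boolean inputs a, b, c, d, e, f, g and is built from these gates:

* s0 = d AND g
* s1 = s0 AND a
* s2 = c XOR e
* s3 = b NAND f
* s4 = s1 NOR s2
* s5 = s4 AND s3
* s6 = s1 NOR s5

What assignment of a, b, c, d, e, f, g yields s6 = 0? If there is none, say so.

a=0 b=0 c=1 d=0 e=1 f=0 g=1

s6 = s1 NOR s5 must be 0, so at least one of s1, s5 is 1.
Check with a=0 b=0 c=1 d=0 e=1 f=0 g=1:
s0 = d AND g = 0 AND 1 = 0
s1 = s0 AND a = 0 AND 0 = 0
s2 = c XOR e = 1 XOR 1 = 0
s3 = b NAND f = 0 NAND 0 = 1
s4 = s1 NOR s2 = 0 NOR 0 = 1
s5 = s4 AND s3 = 1 AND 1 = 1
s6 = s1 NOR s5 = 0 NOR 1 = 0
So s6 = 0 as required.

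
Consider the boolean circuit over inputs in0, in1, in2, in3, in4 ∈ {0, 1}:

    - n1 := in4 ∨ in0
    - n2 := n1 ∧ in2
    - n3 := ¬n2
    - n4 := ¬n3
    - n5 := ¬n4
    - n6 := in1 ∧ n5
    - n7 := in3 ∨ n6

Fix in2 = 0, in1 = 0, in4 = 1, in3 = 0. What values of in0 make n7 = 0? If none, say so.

in0=0

Check with in2 = 0, in1 = 0, in4 = 1, in3 = 0 and in0=0:
n1 = in4 ∨ in0 = 1 ∨ 0 = 1
n2 = n1 ∧ in2 = 1 ∧ 0 = 0
n3 = ¬n2 = ¬0 = 1
n4 = ¬n3 = ¬1 = 0
n5 = ¬n4 = ¬0 = 1
n6 = in1 ∧ n5 = 0 ∧ 1 = 0
n7 = in3 ∨ n6 = 0 ∨ 0 = 0
So n7 = 0.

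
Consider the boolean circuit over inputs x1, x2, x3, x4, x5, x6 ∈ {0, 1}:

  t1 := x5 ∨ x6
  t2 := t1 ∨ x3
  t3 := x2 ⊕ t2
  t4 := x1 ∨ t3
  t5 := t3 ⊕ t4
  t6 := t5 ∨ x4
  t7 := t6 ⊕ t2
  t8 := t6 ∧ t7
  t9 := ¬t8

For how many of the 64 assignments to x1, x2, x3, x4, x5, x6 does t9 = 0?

t9 = ¬t8 must be 0, so t8 = 1.
t8 = t6 ∧ t7 must be 1, so both t6 = 1 and t7 = 1.
Satisfying assignments:
  x1=0, x2=0, x3=0, x4=1, x5=0, x6=0
  x1=0, x2=1, x3=0, x4=1, x5=0, x6=0
  x1=1, x2=0, x3=0, x4=0, x5=0, x6=0
  x1=1, x2=0, x3=0, x4=1, x5=0, x6=0
  x1=1, x2=1, x3=0, x4=1, x5=0, x6=0

5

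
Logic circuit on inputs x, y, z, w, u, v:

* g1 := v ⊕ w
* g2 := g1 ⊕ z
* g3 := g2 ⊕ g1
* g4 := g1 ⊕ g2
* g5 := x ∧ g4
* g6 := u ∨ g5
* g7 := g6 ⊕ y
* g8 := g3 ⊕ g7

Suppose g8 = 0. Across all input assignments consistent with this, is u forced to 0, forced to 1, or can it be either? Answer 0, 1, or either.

Both values of u occur among assignments with g8 = 0:
  u=0: x=0, y=0, z=0, w=0, u=0, v=0
  u=1: x=0, y=0, z=1, w=0, u=1, v=0

either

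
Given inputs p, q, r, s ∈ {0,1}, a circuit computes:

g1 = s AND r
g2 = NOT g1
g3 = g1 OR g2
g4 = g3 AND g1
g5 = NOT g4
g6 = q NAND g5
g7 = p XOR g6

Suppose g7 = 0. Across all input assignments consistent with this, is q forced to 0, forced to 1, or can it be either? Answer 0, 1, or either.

Both values of q occur among assignments with g7 = 0:
  q=0: p=1, q=0, r=0, s=0
  q=1: p=0, q=1, r=0, s=0

either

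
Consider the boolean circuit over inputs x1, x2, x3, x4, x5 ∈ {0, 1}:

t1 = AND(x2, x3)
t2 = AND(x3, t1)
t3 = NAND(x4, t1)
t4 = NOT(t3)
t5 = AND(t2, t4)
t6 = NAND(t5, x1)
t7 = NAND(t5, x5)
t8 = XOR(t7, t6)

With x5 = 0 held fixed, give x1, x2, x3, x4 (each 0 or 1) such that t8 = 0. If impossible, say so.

t8 = XOR(t7, t6) must be 0, so t7 and t6 are equal.
Check with x5 = 0 and x1=0, x2=0, x3=1, x4=0:
t1 = AND(x2, x3) = AND(0, 1) = 0
t2 = AND(x3, t1) = AND(1, 0) = 0
t3 = NAND(x4, t1) = NAND(0, 0) = 1
t4 = NOT(t3) = NOT 1 = 0
t5 = AND(t2, t4) = AND(0, 0) = 0
t6 = NAND(t5, x1) = NAND(0, 0) = 1
t7 = NAND(t5, x5) = NAND(0, 0) = 1
t8 = XOR(t7, t6) = XOR(1, 1) = 0
So t8 = 0.

x1=0, x2=0, x3=1, x4=0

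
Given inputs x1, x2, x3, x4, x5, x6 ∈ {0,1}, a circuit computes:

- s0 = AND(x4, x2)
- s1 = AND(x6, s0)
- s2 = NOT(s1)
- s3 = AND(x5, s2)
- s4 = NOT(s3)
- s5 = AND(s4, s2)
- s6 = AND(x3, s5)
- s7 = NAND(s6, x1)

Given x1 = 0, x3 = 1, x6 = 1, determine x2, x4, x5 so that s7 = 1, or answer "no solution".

Check with x1 = 0, x3 = 1, x6 = 1 and x2=1, x4=0, x5=0:
s0 = AND(x4, x2) = AND(0, 1) = 0
s1 = AND(x6, s0) = AND(1, 0) = 0
s2 = NOT(s1) = NOT 0 = 1
s3 = AND(x5, s2) = AND(0, 1) = 0
s4 = NOT(s3) = NOT 0 = 1
s5 = AND(s4, s2) = AND(1, 1) = 1
s6 = AND(x3, s5) = AND(1, 1) = 1
s7 = NAND(s6, x1) = NAND(1, 0) = 1
So s7 = 1.

x2=1 x4=0 x5=0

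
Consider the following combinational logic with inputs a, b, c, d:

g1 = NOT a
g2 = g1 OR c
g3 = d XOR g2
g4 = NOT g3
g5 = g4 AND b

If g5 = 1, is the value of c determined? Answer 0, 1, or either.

either

Both values of c occur among assignments with g5 = 1:
  c=0: a=0, b=1, c=0, d=1
  c=1: a=0, b=1, c=1, d=1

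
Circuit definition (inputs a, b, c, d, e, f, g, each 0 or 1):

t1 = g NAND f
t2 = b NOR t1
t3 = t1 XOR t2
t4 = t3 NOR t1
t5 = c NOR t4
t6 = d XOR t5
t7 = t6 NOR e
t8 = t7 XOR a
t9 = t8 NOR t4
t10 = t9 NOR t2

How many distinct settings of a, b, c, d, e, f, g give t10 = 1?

t10 = t9 NOR t2 must be 1, so both t9 = 0 and t2 = 0.
Enumerating the 128 input combinations, 64 give t10 = 1 and 64 give t10 = 0.

64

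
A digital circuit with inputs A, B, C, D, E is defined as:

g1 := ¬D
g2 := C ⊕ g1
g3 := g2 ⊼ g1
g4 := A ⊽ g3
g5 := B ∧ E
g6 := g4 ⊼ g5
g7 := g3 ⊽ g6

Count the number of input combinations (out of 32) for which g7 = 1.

g7 = g3 ⊽ g6 must be 1, so both g3 = 0 and g6 = 0.
g3 = g2 ⊼ g1 must be 0, so both g2 = 1 and g1 = 1.
g6 = g4 ⊼ g5 must be 0, so both g4 = 1 and g5 = 1.
Satisfying assignments:
  A=0, B=1, C=0, D=0, E=1

1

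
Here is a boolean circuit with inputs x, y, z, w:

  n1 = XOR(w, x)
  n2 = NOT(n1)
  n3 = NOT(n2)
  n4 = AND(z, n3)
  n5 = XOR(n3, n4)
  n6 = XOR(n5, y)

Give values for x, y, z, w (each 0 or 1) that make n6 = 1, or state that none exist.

Check with x=0 y=1 z=1 w=1:
n1 = XOR(w, x) = XOR(1, 0) = 1
n2 = NOT(n1) = NOT 1 = 0
n3 = NOT(n2) = NOT 0 = 1
n4 = AND(z, n3) = AND(1, 1) = 1
n5 = XOR(n3, n4) = XOR(1, 1) = 0
n6 = XOR(n5, y) = XOR(0, 1) = 1
So n6 = 1 as required.

x=0 y=1 z=1 w=1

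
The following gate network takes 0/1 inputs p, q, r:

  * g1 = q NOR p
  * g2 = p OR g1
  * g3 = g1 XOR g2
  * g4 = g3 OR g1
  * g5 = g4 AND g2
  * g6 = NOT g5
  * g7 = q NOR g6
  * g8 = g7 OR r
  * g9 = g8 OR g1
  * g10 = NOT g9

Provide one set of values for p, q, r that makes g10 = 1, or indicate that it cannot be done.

p=0 q=1 r=0

g10 = NOT g9 must be 1, so g9 = 0.
Check with p=0 q=1 r=0:
g1 = q NOR p = 1 NOR 0 = 0
g2 = p OR g1 = 0 OR 0 = 0
g3 = g1 XOR g2 = 0 XOR 0 = 0
g4 = g3 OR g1 = 0 OR 0 = 0
g5 = g4 AND g2 = 0 AND 0 = 0
g6 = NOT g5 = NOT 0 = 1
g7 = q NOR g6 = 1 NOR 1 = 0
g8 = g7 OR r = 0 OR 0 = 0
g9 = g8 OR g1 = 0 OR 0 = 0
g10 = NOT g9 = NOT 0 = 1
So g10 = 1 as required.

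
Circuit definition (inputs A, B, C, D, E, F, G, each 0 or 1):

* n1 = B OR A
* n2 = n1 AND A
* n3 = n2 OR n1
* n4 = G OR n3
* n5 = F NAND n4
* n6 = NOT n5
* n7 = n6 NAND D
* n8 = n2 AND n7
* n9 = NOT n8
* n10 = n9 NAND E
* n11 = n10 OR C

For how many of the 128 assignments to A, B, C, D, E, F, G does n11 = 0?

20

n11 = n10 OR C must be 0, so both n10 = 0 and C = 0.
n10 = n9 NAND E must be 0, so both n9 = 1 and E = 1.
n9 = NOT n8 must be 1, so n8 = 0.
Enumerating the 128 input combinations, 20 give n11 = 0 and 108 give n11 = 1.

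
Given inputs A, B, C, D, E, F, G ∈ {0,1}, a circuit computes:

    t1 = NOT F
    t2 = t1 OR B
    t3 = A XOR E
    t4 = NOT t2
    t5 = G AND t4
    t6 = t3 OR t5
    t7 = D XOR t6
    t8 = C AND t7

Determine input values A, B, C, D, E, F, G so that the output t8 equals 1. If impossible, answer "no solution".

A=0 B=0 C=1 D=0 E=0 F=1 G=1

t8 = C AND t7 must be 1, so both C = 1 and t7 = 1.
t7 = D XOR t6 must be 1, so D and t6 differ.
Check with A=0 B=0 C=1 D=0 E=0 F=1 G=1:
t1 = NOT F = NOT 1 = 0
t2 = t1 OR B = 0 OR 0 = 0
t3 = A XOR E = 0 XOR 0 = 0
t4 = NOT t2 = NOT 0 = 1
t5 = G AND t4 = 1 AND 1 = 1
t6 = t3 OR t5 = 0 OR 1 = 1
t7 = D XOR t6 = 0 XOR 1 = 1
t8 = C AND t7 = 1 AND 1 = 1
So t8 = 1 as required.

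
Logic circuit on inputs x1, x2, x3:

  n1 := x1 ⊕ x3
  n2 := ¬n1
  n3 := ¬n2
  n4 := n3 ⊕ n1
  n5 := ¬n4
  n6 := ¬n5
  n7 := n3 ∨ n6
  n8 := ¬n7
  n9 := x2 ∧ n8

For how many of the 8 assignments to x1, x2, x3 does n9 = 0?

6

n9 = x2 ∧ n8 must be 0, so at least one of x2, n8 is 0.
Satisfying assignments:
  x1=0, x2=0, x3=0
  x1=0, x2=0, x3=1
  x1=0, x2=1, x3=1
  x1=1, x2=0, x3=0
  x1=1, x2=0, x3=1
  x1=1, x2=1, x3=0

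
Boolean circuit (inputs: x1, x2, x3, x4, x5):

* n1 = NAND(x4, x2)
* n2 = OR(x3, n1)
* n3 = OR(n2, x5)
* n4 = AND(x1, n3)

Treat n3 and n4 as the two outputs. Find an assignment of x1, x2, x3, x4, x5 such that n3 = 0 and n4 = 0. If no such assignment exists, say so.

x1=1, x2=1, x3=0, x4=1, x5=0

Check with x1=1, x2=1, x3=0, x4=1, x5=0:
n1 = NAND(x4, x2) = NAND(1, 1) = 0
n2 = OR(x3, n1) = OR(0, 0) = 0
n3 = OR(n2, x5) = OR(0, 0) = 0
n4 = AND(x1, n3) = AND(1, 0) = 0
So n3 = 0 and n4 = 0.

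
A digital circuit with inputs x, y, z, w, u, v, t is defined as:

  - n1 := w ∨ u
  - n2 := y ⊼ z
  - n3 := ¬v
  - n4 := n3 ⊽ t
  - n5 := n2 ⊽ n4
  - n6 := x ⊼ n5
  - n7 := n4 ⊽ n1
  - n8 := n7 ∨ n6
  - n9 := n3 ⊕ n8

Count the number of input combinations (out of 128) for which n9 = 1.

67

n9 = n3 ⊕ n8 must be 1, so n3 and n8 differ.
Enumerating the 128 input combinations, 67 give n9 = 1 and 61 give n9 = 0.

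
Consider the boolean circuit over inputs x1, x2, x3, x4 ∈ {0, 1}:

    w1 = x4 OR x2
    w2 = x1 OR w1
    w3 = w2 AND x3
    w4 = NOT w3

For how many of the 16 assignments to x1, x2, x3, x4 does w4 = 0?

w4 = NOT w3 must be 0, so w3 = 1.
Enumerating the 16 input combinations, 7 give w4 = 0 and 9 give w4 = 1.

7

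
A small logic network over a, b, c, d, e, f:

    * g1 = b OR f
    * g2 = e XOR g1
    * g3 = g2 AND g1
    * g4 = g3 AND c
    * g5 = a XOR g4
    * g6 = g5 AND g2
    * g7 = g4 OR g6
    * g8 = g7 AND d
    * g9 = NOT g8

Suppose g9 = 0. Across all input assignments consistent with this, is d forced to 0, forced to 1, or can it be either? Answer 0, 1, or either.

1

g9 = NOT g8 must be 0, so g8 = 1.
Every assignment with g9 = 0 has d = 1; there are 11 such assignment(s).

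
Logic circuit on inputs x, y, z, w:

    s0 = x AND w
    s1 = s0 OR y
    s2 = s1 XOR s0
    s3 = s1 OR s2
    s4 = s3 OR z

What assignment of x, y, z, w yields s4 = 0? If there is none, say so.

x=1, y=0, z=0, w=0

Check with x=1, y=0, z=0, w=0:
s0 = x AND w = 1 AND 0 = 0
s1 = s0 OR y = 0 OR 0 = 0
s2 = s1 XOR s0 = 0 XOR 0 = 0
s3 = s1 OR s2 = 0 OR 0 = 0
s4 = s3 OR z = 0 OR 0 = 0
So s4 = 0 as required.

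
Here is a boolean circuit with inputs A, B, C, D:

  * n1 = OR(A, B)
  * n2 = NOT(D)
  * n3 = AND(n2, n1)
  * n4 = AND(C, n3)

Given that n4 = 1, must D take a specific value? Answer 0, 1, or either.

0

n4 = AND(C, n3) must be 1, so both C = 1 and n3 = 1.
n3 = AND(n2, n1) must be 1, so both n2 = 1 and n1 = 1.
Every assignment with n4 = 1 has D = 0; there are 3 such assignment(s).
  A=0, B=1, C=1, D=0
  A=1, B=0, C=1, D=0
  A=1, B=1, C=1, D=0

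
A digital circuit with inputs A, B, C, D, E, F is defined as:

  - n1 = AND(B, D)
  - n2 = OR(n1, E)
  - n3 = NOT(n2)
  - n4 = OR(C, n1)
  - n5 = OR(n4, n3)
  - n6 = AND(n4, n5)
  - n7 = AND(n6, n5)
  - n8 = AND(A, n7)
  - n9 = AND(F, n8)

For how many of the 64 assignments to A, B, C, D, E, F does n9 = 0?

n9 = AND(F, n8) must be 0, so at least one of F, n8 is 0.
Enumerating the 64 input combinations, 54 give n9 = 0 and 10 give n9 = 1.

54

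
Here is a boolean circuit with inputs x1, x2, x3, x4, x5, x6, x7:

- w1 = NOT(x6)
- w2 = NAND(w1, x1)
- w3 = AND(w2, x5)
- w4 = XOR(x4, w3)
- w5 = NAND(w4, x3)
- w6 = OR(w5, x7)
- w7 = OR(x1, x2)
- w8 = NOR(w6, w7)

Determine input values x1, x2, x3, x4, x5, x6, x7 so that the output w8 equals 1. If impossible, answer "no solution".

x1=0, x2=0, x3=1, x4=1, x5=0, x6=1, x7=0

w8 = NOR(w6, w7) must be 1, so both w6 = 0 and w7 = 0.
w6 = OR(w5, x7) must be 0, so both w5 = 0 and x7 = 0.
Check with x1=0, x2=0, x3=1, x4=1, x5=0, x6=1, x7=0:
w1 = NOT(x6) = NOT 1 = 0
w2 = NAND(w1, x1) = NAND(0, 0) = 1
w3 = AND(w2, x5) = AND(1, 0) = 0
w4 = XOR(x4, w3) = XOR(1, 0) = 1
w5 = NAND(w4, x3) = NAND(1, 1) = 0
w6 = OR(w5, x7) = OR(0, 0) = 0
w7 = OR(x1, x2) = OR(0, 0) = 0
w8 = NOR(w6, w7) = NOR(0, 0) = 1
So w8 = 1 as required.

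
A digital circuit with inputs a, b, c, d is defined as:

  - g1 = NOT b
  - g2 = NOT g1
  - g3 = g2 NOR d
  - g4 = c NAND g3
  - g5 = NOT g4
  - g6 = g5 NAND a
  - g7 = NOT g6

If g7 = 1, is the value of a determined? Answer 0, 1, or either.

g7 = NOT g6 must be 1, so g6 = 0.
g6 = g5 NAND a must be 0, so both g5 = 1 and a = 1.
g5 = NOT g4 must be 1, so g4 = 0.
Every assignment with g7 = 1 has a = 1; there are 1 such assignment(s).
  a=1, b=0, c=1, d=0

1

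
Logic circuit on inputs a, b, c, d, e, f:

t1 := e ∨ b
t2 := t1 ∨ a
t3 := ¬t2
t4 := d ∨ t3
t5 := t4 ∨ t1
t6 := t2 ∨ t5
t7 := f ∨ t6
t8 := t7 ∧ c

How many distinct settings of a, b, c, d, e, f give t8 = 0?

32

t8 = t7 ∧ c must be 0, so at least one of t7, c is 0.
Enumerating the 64 input combinations, 32 give t8 = 0 and 32 give t8 = 1.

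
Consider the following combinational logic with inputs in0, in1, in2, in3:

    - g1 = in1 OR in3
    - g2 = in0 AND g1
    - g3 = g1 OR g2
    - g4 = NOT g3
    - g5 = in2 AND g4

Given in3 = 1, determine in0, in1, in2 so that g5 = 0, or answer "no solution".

in0=1, in1=0, in2=0

g5 = in2 AND g4 must be 0, so at least one of in2, g4 is 0.
Check with in3 = 1 and in0=1, in1=0, in2=0:
g1 = in1 OR in3 = 0 OR 1 = 1
g2 = in0 AND g1 = 1 AND 1 = 1
g3 = g1 OR g2 = 1 OR 1 = 1
g4 = NOT g3 = NOT 1 = 0
g5 = in2 AND g4 = 0 AND 0 = 0
So g5 = 0.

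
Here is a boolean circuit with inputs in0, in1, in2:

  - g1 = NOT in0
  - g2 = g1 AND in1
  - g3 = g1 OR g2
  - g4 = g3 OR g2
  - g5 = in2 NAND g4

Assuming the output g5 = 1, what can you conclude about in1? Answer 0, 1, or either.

Both values of in1 occur among assignments with g5 = 1:
  in1=0: in0=0, in1=0, in2=0
  in1=1: in0=0, in1=1, in2=0

either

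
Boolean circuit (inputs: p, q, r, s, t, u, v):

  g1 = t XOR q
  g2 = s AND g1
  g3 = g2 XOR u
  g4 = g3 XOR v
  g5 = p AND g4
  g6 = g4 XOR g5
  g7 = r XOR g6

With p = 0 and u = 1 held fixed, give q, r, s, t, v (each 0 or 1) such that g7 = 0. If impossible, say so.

q=0, r=0, s=1, t=0, v=1

g7 = r XOR g6 must be 0, so r and g6 are equal.
Check with p = 0 and u = 1 and q=0, r=0, s=1, t=0, v=1:
g1 = t XOR q = 0 XOR 0 = 0
g2 = s AND g1 = 1 AND 0 = 0
g3 = g2 XOR u = 0 XOR 1 = 1
g4 = g3 XOR v = 1 XOR 1 = 0
g5 = p AND g4 = 0 AND 0 = 0
g6 = g4 XOR g5 = 0 XOR 0 = 0
g7 = r XOR g6 = 0 XOR 0 = 0
So g7 = 0.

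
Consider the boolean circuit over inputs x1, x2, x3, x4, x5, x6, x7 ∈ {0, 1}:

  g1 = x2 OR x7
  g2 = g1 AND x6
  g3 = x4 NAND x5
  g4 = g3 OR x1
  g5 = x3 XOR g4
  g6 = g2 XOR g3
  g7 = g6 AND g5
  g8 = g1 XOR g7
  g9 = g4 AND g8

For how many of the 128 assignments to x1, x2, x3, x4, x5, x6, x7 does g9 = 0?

53

g9 = g4 AND g8 must be 0, so at least one of g4, g8 is 0.
Enumerating the 128 input combinations, 53 give g9 = 0 and 75 give g9 = 1.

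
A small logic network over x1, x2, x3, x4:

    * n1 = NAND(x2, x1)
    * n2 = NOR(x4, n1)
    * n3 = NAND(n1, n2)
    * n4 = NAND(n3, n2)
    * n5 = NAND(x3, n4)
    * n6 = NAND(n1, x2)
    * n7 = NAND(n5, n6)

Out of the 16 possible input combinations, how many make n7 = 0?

7

n7 = NAND(n5, n6) must be 0, so both n5 = 1 and n6 = 1.
n5 = NAND(x3, n4) must be 1, so at least one of x3, n4 is 0.
Enumerating the 16 input combinations, 7 give n7 = 0 and 9 give n7 = 1.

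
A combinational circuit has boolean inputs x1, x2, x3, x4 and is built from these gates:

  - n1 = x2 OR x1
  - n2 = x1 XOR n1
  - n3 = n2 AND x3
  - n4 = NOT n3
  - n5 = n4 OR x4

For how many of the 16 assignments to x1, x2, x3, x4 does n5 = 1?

n5 = n4 OR x4 must be 1, so at least one of n4, x4 is 1.
Enumerating the 16 input combinations, 15 give n5 = 1 and 1 give n5 = 0.

15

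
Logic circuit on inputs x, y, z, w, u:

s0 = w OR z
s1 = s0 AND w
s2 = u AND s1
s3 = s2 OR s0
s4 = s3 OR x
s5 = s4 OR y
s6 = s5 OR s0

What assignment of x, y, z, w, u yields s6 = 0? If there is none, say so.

s6 = s5 OR s0 must be 0, so both s5 = 0 and s0 = 0.
Check with x=0, y=0, z=0, w=0, u=1:
s0 = w OR z = 0 OR 0 = 0
s1 = s0 AND w = 0 AND 0 = 0
s2 = u AND s1 = 1 AND 0 = 0
s3 = s2 OR s0 = 0 OR 0 = 0
s4 = s3 OR x = 0 OR 0 = 0
s5 = s4 OR y = 0 OR 0 = 0
s6 = s5 OR s0 = 0 OR 0 = 0
So s6 = 0 as required.

x=0, y=0, z=0, w=0, u=1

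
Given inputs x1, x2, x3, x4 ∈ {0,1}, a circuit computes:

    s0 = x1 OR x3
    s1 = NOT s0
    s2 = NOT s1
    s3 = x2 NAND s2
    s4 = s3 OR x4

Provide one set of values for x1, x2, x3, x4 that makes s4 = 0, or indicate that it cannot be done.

s4 = s3 OR x4 must be 0, so both s3 = 0 and x4 = 0.
s3 = x2 NAND s2 must be 0, so both x2 = 1 and s2 = 1.
s2 = NOT s1 must be 1, so s1 = 0.
Check with x1=1 x2=1 x3=1 x4=0:
s0 = x1 OR x3 = 1 OR 1 = 1
s1 = NOT s0 = NOT 1 = 0
s2 = NOT s1 = NOT 0 = 1
s3 = x2 NAND s2 = 1 NAND 1 = 0
s4 = s3 OR x4 = 0 OR 0 = 0
So s4 = 0 as required.

x1=1 x2=1 x3=1 x4=0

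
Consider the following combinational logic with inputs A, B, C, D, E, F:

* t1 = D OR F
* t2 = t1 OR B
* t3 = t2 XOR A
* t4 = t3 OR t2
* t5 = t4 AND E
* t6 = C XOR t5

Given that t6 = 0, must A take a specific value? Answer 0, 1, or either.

Both values of A occur among assignments with t6 = 0:
  A=0: A=0, B=0, C=0, D=0, E=0, F=0
  A=1: A=1, B=0, C=0, D=0, E=0, F=0

either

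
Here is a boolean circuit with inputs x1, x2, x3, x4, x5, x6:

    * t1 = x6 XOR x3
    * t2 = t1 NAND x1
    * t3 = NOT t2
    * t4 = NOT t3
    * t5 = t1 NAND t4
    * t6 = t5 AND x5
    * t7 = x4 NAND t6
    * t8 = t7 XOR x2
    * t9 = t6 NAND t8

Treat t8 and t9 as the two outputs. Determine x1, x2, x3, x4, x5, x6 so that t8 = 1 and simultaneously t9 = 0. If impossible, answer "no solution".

Check with x1=1, x2=0, x3=0, x4=0, x5=1, x6=1:
t1 = x6 XOR x3 = 1 XOR 0 = 1
t2 = t1 NAND x1 = 1 NAND 1 = 0
t3 = NOT t2 = NOT 0 = 1
t4 = NOT t3 = NOT 1 = 0
t5 = t1 NAND t4 = 1 NAND 0 = 1
t6 = t5 AND x5 = 1 AND 1 = 1
t7 = x4 NAND t6 = 0 NAND 1 = 1
t8 = t7 XOR x2 = 1 XOR 0 = 1
t9 = t6 NAND t8 = 1 NAND 1 = 0
So t8 = 1 and t9 = 0.

x1=1, x2=0, x3=0, x4=0, x5=1, x6=1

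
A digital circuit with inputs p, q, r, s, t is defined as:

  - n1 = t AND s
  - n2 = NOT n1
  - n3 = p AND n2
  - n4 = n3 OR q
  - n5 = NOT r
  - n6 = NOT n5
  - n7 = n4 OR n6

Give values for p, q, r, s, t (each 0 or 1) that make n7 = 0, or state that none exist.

p=1, q=0, r=0, s=1, t=1

n7 = n4 OR n6 must be 0, so both n4 = 0 and n6 = 0.
n4 = n3 OR q must be 0, so both n3 = 0 and q = 0.
n6 = NOT n5 must be 0, so n5 = 1.
Check with p=1, q=0, r=0, s=1, t=1:
n1 = t AND s = 1 AND 1 = 1
n2 = NOT n1 = NOT 1 = 0
n3 = p AND n2 = 1 AND 0 = 0
n4 = n3 OR q = 0 OR 0 = 0
n5 = NOT r = NOT 0 = 1
n6 = NOT n5 = NOT 1 = 0
n7 = n4 OR n6 = 0 OR 0 = 0
So n7 = 0 as required.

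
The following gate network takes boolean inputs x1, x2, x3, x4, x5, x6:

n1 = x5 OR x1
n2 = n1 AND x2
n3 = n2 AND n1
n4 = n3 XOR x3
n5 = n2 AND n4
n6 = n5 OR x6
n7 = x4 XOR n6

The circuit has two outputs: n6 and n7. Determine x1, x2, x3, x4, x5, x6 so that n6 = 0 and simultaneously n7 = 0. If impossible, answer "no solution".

x1=0 x2=1 x3=1 x4=0 x5=1 x6=0

Check with x1=0 x2=1 x3=1 x4=0 x5=1 x6=0:
n1 = x5 OR x1 = 1 OR 0 = 1
n2 = n1 AND x2 = 1 AND 1 = 1
n3 = n2 AND n1 = 1 AND 1 = 1
n4 = n3 XOR x3 = 1 XOR 1 = 0
n5 = n2 AND n4 = 1 AND 0 = 0
n6 = n5 OR x6 = 0 OR 0 = 0
n7 = x4 XOR n6 = 0 XOR 0 = 0
So n6 = 0 and n7 = 0.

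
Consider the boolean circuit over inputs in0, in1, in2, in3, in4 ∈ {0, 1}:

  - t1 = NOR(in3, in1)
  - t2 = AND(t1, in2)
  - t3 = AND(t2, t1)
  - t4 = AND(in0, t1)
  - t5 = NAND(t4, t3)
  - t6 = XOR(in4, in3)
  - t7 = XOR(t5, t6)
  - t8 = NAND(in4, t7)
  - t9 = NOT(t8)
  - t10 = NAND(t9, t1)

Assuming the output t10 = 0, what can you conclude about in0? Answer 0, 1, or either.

1

t10 = NAND(t9, t1) must be 0, so both t9 = 1 and t1 = 1.
t9 = NOT(t8) must be 1, so t8 = 0.
t1 = NOR(in3, in1) must be 1, so both in3 = 0 and in1 = 0.
Every assignment with t10 = 0 has in0 = 1; there are 1 such assignment(s).
  in0=1, in1=0, in2=1, in3=0, in4=1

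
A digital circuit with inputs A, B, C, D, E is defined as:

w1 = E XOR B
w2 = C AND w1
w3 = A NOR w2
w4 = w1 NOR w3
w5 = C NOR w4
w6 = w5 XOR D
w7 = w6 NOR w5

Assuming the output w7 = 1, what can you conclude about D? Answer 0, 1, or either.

0

w7 = w6 NOR w5 must be 1, so both w6 = 0 and w5 = 0.
w6 = w5 XOR D must be 0, so w5 and D are equal.
Every assignment with w7 = 1 has D = 0; there are 10 such assignment(s).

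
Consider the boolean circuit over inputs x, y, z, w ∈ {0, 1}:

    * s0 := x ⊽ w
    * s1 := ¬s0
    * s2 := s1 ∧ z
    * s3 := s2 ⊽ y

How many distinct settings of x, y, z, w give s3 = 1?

5

s3 = s2 ⊽ y must be 1, so both s2 = 0 and y = 0.
s2 = s1 ∧ z must be 0, so at least one of s1, z is 0.
Enumerating the 16 input combinations, 5 give s3 = 1 and 11 give s3 = 0.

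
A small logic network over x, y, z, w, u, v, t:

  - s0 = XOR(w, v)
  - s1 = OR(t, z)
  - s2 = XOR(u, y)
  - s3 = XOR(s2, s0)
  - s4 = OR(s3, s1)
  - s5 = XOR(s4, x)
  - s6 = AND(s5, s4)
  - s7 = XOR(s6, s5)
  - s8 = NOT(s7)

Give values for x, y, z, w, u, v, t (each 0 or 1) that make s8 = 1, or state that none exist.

x=0, y=1, z=1, w=0, u=1, v=1, t=1

s8 = NOT(s7) must be 1, so s7 = 0.
s7 = XOR(s6, s5) must be 0, so s6 and s5 are equal.
Check with x=0, y=1, z=1, w=0, u=1, v=1, t=1:
s0 = XOR(w, v) = XOR(0, 1) = 1
s1 = OR(t, z) = OR(1, 1) = 1
s2 = XOR(u, y) = XOR(1, 1) = 0
s3 = XOR(s2, s0) = XOR(0, 1) = 1
s4 = OR(s3, s1) = OR(1, 1) = 1
s5 = XOR(s4, x) = XOR(1, 0) = 1
s6 = AND(s5, s4) = AND(1, 1) = 1
s7 = XOR(s6, s5) = XOR(1, 1) = 0
s8 = NOT(s7) = NOT 0 = 1
So s8 = 1 as required.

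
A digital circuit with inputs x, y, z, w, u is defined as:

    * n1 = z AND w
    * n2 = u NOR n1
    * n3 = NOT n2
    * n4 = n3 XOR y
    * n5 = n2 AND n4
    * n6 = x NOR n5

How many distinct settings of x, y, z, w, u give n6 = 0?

n6 = x NOR n5 must be 0, so at least one of x, n5 is 1.
Enumerating the 32 input combinations, 19 give n6 = 0 and 13 give n6 = 1.

19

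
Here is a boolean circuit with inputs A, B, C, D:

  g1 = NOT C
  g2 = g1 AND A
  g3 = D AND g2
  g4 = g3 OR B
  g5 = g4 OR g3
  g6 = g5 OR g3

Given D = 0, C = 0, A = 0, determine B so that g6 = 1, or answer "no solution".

g6 = g5 OR g3 must be 1, so at least one of g5, g3 is 1.
Check with D = 0, C = 0, A = 0 and B=1:
g1 = NOT C = NOT 0 = 1
g2 = g1 AND A = 1 AND 0 = 0
g3 = D AND g2 = 0 AND 0 = 0
g4 = g3 OR B = 0 OR 1 = 1
g5 = g4 OR g3 = 1 OR 0 = 1
g6 = g5 OR g3 = 1 OR 0 = 1
So g6 = 1.

B=1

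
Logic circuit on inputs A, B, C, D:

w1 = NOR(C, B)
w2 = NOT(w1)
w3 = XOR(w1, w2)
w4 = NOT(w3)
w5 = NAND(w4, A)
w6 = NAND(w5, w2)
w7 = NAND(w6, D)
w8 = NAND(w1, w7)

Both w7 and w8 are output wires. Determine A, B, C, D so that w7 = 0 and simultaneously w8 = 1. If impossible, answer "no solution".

A=0, B=0, C=0, D=1

Check with A=0, B=0, C=0, D=1:
w1 = NOR(C, B) = NOR(0, 0) = 1
w2 = NOT(w1) = NOT 1 = 0
w3 = XOR(w1, w2) = XOR(1, 0) = 1
w4 = NOT(w3) = NOT 1 = 0
w5 = NAND(w4, A) = NAND(0, 0) = 1
w6 = NAND(w5, w2) = NAND(1, 0) = 1
w7 = NAND(w6, D) = NAND(1, 1) = 0
w8 = NAND(w1, w7) = NAND(1, 0) = 1
So w7 = 0 and w8 = 1.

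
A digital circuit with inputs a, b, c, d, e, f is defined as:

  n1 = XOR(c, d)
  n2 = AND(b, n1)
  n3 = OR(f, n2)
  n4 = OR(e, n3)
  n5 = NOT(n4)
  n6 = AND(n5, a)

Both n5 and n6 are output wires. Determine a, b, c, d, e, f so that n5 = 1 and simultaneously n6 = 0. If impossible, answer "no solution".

a=0, b=0, c=1, d=0, e=0, f=0

Check with a=0, b=0, c=1, d=0, e=0, f=0:
n1 = XOR(c, d) = XOR(1, 0) = 1
n2 = AND(b, n1) = AND(0, 1) = 0
n3 = OR(f, n2) = OR(0, 0) = 0
n4 = OR(e, n3) = OR(0, 0) = 0
n5 = NOT(n4) = NOT 0 = 1
n6 = AND(n5, a) = AND(1, 0) = 0
So n5 = 1 and n6 = 0.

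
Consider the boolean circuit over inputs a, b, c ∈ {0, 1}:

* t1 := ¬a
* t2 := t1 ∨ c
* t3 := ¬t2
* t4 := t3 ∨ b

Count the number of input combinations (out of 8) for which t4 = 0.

3

t4 = t3 ∨ b must be 0, so both t3 = 0 and b = 0.
t3 = ¬t2 must be 0, so t2 = 1.
Enumerating the 8 input combinations, 3 give t4 = 0 and 5 give t4 = 1.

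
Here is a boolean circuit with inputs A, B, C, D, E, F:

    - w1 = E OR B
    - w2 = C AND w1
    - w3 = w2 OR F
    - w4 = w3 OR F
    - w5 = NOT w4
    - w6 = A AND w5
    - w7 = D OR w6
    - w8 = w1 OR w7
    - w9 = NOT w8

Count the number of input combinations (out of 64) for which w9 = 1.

6

w9 = NOT w8 must be 1, so w8 = 0.
w8 = w1 OR w7 must be 0, so both w1 = 0 and w7 = 0.
w1 = E OR B must be 0, so both E = 0 and B = 0.
Enumerating the 64 input combinations, 6 give w9 = 1 and 58 give w9 = 0.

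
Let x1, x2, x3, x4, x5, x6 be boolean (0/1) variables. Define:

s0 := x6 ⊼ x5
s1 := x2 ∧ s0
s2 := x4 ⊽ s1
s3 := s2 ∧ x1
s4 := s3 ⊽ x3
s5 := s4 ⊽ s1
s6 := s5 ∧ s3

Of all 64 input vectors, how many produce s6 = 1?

10

s6 = s5 ∧ s3 must be 1, so both s5 = 1 and s3 = 1.
s5 = s4 ⊽ s1 must be 1, so both s4 = 0 and s1 = 0.
Enumerating the 64 input combinations, 10 give s6 = 1 and 54 give s6 = 0.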